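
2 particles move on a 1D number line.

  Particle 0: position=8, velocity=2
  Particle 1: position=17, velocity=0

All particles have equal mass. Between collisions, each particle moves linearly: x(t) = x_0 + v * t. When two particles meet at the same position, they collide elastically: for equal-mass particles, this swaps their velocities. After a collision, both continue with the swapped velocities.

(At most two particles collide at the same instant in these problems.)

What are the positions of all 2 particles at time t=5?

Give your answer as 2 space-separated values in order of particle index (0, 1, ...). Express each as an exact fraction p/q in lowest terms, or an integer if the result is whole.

Collision at t=9/2: particles 0 and 1 swap velocities; positions: p0=17 p1=17; velocities now: v0=0 v1=2
Advance to t=5 (no further collisions before then); velocities: v0=0 v1=2; positions = 17 18

Answer: 17 18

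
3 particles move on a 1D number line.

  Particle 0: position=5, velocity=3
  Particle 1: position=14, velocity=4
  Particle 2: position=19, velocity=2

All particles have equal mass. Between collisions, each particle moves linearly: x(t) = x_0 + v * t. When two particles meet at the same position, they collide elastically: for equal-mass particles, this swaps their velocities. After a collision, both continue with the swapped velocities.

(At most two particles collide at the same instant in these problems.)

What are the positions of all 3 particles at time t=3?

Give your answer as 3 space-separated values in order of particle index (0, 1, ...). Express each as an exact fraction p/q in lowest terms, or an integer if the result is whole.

Collision at t=5/2: particles 1 and 2 swap velocities; positions: p0=25/2 p1=24 p2=24; velocities now: v0=3 v1=2 v2=4
Advance to t=3 (no further collisions before then); velocities: v0=3 v1=2 v2=4; positions = 14 25 26

Answer: 14 25 26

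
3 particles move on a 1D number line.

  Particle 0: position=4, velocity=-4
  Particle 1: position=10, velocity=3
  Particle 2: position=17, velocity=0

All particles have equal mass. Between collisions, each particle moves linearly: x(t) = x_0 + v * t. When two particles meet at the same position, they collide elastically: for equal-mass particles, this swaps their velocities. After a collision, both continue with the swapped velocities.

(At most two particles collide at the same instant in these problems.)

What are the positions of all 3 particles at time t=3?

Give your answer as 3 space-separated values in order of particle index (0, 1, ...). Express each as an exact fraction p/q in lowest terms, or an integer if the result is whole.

Answer: -8 17 19

Derivation:
Collision at t=7/3: particles 1 and 2 swap velocities; positions: p0=-16/3 p1=17 p2=17; velocities now: v0=-4 v1=0 v2=3
Advance to t=3 (no further collisions before then); velocities: v0=-4 v1=0 v2=3; positions = -8 17 19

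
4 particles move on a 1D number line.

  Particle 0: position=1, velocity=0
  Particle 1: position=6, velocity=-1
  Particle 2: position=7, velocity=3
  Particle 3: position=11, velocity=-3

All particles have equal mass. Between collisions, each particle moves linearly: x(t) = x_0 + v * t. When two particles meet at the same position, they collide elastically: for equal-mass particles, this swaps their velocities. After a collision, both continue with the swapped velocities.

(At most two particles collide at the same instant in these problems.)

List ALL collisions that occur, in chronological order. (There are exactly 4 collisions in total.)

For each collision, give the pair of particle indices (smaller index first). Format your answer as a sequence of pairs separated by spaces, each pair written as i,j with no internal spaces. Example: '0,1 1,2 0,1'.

Answer: 2,3 1,2 0,1 1,2

Derivation:
Collision at t=2/3: particles 2 and 3 swap velocities; positions: p0=1 p1=16/3 p2=9 p3=9; velocities now: v0=0 v1=-1 v2=-3 v3=3
Collision at t=5/2: particles 1 and 2 swap velocities; positions: p0=1 p1=7/2 p2=7/2 p3=29/2; velocities now: v0=0 v1=-3 v2=-1 v3=3
Collision at t=10/3: particles 0 and 1 swap velocities; positions: p0=1 p1=1 p2=8/3 p3=17; velocities now: v0=-3 v1=0 v2=-1 v3=3
Collision at t=5: particles 1 and 2 swap velocities; positions: p0=-4 p1=1 p2=1 p3=22; velocities now: v0=-3 v1=-1 v2=0 v3=3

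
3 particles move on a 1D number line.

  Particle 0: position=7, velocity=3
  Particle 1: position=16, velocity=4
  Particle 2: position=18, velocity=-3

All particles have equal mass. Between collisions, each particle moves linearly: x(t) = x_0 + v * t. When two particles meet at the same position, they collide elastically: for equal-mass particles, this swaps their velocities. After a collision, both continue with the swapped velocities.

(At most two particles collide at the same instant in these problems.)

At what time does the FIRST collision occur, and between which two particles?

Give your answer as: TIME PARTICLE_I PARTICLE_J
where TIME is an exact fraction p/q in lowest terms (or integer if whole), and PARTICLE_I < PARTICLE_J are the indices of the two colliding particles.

Answer: 2/7 1 2

Derivation:
Pair (0,1): pos 7,16 vel 3,4 -> not approaching (rel speed -1 <= 0)
Pair (1,2): pos 16,18 vel 4,-3 -> gap=2, closing at 7/unit, collide at t=2/7
Earliest collision: t=2/7 between 1 and 2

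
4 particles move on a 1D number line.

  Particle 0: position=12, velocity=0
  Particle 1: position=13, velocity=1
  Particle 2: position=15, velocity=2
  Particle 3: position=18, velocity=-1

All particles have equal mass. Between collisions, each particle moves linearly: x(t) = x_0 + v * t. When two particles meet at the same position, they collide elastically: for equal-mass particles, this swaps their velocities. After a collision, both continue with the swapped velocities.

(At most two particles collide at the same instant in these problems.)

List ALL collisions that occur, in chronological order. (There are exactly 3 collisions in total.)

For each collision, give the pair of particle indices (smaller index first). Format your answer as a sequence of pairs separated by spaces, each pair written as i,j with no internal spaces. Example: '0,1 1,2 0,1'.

Collision at t=1: particles 2 and 3 swap velocities; positions: p0=12 p1=14 p2=17 p3=17; velocities now: v0=0 v1=1 v2=-1 v3=2
Collision at t=5/2: particles 1 and 2 swap velocities; positions: p0=12 p1=31/2 p2=31/2 p3=20; velocities now: v0=0 v1=-1 v2=1 v3=2
Collision at t=6: particles 0 and 1 swap velocities; positions: p0=12 p1=12 p2=19 p3=27; velocities now: v0=-1 v1=0 v2=1 v3=2

Answer: 2,3 1,2 0,1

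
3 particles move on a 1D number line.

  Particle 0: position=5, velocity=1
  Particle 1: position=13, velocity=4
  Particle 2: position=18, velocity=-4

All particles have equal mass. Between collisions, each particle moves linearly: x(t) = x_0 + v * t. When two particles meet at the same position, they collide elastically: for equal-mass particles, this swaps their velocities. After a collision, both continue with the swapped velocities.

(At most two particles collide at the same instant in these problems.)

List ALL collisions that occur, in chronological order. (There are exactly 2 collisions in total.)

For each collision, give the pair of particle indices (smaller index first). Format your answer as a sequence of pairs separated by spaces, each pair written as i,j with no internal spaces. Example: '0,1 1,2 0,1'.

Collision at t=5/8: particles 1 and 2 swap velocities; positions: p0=45/8 p1=31/2 p2=31/2; velocities now: v0=1 v1=-4 v2=4
Collision at t=13/5: particles 0 and 1 swap velocities; positions: p0=38/5 p1=38/5 p2=117/5; velocities now: v0=-4 v1=1 v2=4

Answer: 1,2 0,1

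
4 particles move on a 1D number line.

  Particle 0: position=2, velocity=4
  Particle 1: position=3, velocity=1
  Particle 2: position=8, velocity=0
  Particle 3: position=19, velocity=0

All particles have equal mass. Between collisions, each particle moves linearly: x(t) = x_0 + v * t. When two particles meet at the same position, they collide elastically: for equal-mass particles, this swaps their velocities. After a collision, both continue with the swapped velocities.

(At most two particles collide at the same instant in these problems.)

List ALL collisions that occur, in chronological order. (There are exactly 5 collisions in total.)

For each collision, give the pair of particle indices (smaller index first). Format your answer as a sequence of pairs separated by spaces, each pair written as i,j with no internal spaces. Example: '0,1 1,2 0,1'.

Answer: 0,1 1,2 2,3 0,1 1,2

Derivation:
Collision at t=1/3: particles 0 and 1 swap velocities; positions: p0=10/3 p1=10/3 p2=8 p3=19; velocities now: v0=1 v1=4 v2=0 v3=0
Collision at t=3/2: particles 1 and 2 swap velocities; positions: p0=9/2 p1=8 p2=8 p3=19; velocities now: v0=1 v1=0 v2=4 v3=0
Collision at t=17/4: particles 2 and 3 swap velocities; positions: p0=29/4 p1=8 p2=19 p3=19; velocities now: v0=1 v1=0 v2=0 v3=4
Collision at t=5: particles 0 and 1 swap velocities; positions: p0=8 p1=8 p2=19 p3=22; velocities now: v0=0 v1=1 v2=0 v3=4
Collision at t=16: particles 1 and 2 swap velocities; positions: p0=8 p1=19 p2=19 p3=66; velocities now: v0=0 v1=0 v2=1 v3=4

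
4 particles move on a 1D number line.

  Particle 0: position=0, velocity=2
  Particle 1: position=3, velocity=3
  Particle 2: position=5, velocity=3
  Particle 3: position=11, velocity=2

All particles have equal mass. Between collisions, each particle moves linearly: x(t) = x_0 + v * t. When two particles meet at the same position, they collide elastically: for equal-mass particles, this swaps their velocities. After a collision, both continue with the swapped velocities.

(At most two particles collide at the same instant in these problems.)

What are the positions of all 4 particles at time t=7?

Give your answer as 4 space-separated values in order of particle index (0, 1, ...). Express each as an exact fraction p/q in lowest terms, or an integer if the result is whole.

Collision at t=6: particles 2 and 3 swap velocities; positions: p0=12 p1=21 p2=23 p3=23; velocities now: v0=2 v1=3 v2=2 v3=3
Advance to t=7 (no further collisions before then); velocities: v0=2 v1=3 v2=2 v3=3; positions = 14 24 25 26

Answer: 14 24 25 26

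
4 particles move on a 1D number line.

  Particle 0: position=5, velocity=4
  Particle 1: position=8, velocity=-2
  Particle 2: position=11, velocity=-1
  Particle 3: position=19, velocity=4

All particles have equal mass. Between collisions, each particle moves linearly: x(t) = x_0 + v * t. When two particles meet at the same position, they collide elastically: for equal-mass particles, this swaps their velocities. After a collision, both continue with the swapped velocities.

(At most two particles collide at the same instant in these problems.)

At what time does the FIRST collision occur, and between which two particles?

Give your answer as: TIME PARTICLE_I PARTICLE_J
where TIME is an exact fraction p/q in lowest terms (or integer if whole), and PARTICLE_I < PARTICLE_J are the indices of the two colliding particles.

Pair (0,1): pos 5,8 vel 4,-2 -> gap=3, closing at 6/unit, collide at t=1/2
Pair (1,2): pos 8,11 vel -2,-1 -> not approaching (rel speed -1 <= 0)
Pair (2,3): pos 11,19 vel -1,4 -> not approaching (rel speed -5 <= 0)
Earliest collision: t=1/2 between 0 and 1

Answer: 1/2 0 1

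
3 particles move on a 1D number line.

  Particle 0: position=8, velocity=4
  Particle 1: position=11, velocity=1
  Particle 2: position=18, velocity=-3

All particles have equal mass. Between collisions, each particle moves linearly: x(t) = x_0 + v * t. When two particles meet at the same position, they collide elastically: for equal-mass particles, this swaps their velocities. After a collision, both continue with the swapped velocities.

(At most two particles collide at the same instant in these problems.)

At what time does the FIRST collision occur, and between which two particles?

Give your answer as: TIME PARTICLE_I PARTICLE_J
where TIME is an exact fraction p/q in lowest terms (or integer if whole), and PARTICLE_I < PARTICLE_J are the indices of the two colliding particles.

Pair (0,1): pos 8,11 vel 4,1 -> gap=3, closing at 3/unit, collide at t=1
Pair (1,2): pos 11,18 vel 1,-3 -> gap=7, closing at 4/unit, collide at t=7/4
Earliest collision: t=1 between 0 and 1

Answer: 1 0 1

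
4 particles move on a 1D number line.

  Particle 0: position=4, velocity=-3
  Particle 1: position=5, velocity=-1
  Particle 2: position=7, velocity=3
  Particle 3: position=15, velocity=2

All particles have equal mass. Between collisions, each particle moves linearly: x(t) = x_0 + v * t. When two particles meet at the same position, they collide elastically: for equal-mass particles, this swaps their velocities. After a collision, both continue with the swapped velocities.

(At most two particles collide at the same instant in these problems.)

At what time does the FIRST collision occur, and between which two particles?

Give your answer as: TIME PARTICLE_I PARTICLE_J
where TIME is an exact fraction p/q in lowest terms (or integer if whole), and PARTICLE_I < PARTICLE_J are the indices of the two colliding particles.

Answer: 8 2 3

Derivation:
Pair (0,1): pos 4,5 vel -3,-1 -> not approaching (rel speed -2 <= 0)
Pair (1,2): pos 5,7 vel -1,3 -> not approaching (rel speed -4 <= 0)
Pair (2,3): pos 7,15 vel 3,2 -> gap=8, closing at 1/unit, collide at t=8
Earliest collision: t=8 between 2 and 3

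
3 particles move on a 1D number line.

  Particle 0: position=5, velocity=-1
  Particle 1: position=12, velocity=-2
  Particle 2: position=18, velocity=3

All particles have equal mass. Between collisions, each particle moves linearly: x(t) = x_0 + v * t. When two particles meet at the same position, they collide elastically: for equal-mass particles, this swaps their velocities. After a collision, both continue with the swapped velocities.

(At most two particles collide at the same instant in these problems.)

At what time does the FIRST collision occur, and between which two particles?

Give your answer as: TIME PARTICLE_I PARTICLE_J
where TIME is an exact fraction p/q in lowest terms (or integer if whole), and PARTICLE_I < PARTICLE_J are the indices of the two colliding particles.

Pair (0,1): pos 5,12 vel -1,-2 -> gap=7, closing at 1/unit, collide at t=7
Pair (1,2): pos 12,18 vel -2,3 -> not approaching (rel speed -5 <= 0)
Earliest collision: t=7 between 0 and 1

Answer: 7 0 1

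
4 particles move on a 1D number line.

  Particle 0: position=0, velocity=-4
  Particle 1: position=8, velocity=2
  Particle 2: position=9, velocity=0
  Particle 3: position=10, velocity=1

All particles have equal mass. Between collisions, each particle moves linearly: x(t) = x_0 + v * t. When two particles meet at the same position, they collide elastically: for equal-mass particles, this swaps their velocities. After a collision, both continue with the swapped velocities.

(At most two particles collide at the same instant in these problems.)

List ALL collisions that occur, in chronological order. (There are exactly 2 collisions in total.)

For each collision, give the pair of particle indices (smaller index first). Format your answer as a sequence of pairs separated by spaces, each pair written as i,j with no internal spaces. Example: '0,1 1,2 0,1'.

Collision at t=1/2: particles 1 and 2 swap velocities; positions: p0=-2 p1=9 p2=9 p3=21/2; velocities now: v0=-4 v1=0 v2=2 v3=1
Collision at t=2: particles 2 and 3 swap velocities; positions: p0=-8 p1=9 p2=12 p3=12; velocities now: v0=-4 v1=0 v2=1 v3=2

Answer: 1,2 2,3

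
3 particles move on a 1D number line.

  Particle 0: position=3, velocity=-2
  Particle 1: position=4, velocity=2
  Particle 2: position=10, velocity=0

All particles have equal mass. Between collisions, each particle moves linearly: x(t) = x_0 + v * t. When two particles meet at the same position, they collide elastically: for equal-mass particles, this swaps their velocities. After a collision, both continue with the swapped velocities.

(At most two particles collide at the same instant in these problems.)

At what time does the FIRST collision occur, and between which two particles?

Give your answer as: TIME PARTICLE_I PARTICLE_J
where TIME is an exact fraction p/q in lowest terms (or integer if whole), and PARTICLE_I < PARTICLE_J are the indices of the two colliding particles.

Pair (0,1): pos 3,4 vel -2,2 -> not approaching (rel speed -4 <= 0)
Pair (1,2): pos 4,10 vel 2,0 -> gap=6, closing at 2/unit, collide at t=3
Earliest collision: t=3 between 1 and 2

Answer: 3 1 2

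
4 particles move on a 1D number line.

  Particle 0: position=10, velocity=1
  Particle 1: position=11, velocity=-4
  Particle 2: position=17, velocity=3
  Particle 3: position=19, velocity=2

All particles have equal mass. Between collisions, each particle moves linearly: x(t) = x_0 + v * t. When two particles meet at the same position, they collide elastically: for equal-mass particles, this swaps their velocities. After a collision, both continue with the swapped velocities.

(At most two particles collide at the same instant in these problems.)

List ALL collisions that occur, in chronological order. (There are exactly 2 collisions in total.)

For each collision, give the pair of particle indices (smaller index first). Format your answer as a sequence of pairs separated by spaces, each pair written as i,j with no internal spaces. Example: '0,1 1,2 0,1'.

Collision at t=1/5: particles 0 and 1 swap velocities; positions: p0=51/5 p1=51/5 p2=88/5 p3=97/5; velocities now: v0=-4 v1=1 v2=3 v3=2
Collision at t=2: particles 2 and 3 swap velocities; positions: p0=3 p1=12 p2=23 p3=23; velocities now: v0=-4 v1=1 v2=2 v3=3

Answer: 0,1 2,3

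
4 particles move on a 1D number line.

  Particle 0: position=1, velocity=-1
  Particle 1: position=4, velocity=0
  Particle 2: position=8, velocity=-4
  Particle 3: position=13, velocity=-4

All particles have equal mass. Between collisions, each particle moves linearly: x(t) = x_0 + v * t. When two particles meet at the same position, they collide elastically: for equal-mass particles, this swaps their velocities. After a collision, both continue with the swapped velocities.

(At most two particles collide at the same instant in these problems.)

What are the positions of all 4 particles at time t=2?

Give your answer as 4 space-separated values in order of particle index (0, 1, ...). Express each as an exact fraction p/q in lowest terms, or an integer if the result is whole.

Collision at t=1: particles 1 and 2 swap velocities; positions: p0=0 p1=4 p2=4 p3=9; velocities now: v0=-1 v1=-4 v2=0 v3=-4
Advance to t=2 (no further collisions before then); velocities: v0=-1 v1=-4 v2=0 v3=-4; positions = -1 0 4 5

Answer: -1 0 4 5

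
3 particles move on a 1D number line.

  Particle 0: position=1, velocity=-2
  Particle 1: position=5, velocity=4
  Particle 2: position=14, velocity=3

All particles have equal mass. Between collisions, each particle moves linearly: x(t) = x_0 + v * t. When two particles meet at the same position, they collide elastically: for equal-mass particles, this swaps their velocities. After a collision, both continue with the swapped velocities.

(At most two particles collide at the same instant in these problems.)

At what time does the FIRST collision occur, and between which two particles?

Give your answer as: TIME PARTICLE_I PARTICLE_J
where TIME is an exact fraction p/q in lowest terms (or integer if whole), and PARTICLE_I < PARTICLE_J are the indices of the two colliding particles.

Answer: 9 1 2

Derivation:
Pair (0,1): pos 1,5 vel -2,4 -> not approaching (rel speed -6 <= 0)
Pair (1,2): pos 5,14 vel 4,3 -> gap=9, closing at 1/unit, collide at t=9
Earliest collision: t=9 between 1 and 2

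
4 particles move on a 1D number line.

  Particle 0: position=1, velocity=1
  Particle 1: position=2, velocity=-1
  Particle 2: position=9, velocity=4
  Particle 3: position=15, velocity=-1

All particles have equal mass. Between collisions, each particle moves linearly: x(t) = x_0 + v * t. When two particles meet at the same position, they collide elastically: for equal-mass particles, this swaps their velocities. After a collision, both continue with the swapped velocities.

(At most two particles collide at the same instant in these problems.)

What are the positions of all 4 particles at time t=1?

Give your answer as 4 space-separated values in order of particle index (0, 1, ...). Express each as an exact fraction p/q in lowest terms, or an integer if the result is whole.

Collision at t=1/2: particles 0 and 1 swap velocities; positions: p0=3/2 p1=3/2 p2=11 p3=29/2; velocities now: v0=-1 v1=1 v2=4 v3=-1
Advance to t=1 (no further collisions before then); velocities: v0=-1 v1=1 v2=4 v3=-1; positions = 1 2 13 14

Answer: 1 2 13 14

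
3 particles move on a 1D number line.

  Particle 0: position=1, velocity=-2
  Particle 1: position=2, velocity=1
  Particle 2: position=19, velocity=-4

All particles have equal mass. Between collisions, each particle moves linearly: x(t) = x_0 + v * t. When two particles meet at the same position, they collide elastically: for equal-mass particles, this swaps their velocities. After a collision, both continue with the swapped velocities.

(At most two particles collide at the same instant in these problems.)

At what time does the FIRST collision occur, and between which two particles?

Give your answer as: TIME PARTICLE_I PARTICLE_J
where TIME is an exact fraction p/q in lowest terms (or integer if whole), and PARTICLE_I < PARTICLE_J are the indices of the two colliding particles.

Answer: 17/5 1 2

Derivation:
Pair (0,1): pos 1,2 vel -2,1 -> not approaching (rel speed -3 <= 0)
Pair (1,2): pos 2,19 vel 1,-4 -> gap=17, closing at 5/unit, collide at t=17/5
Earliest collision: t=17/5 between 1 and 2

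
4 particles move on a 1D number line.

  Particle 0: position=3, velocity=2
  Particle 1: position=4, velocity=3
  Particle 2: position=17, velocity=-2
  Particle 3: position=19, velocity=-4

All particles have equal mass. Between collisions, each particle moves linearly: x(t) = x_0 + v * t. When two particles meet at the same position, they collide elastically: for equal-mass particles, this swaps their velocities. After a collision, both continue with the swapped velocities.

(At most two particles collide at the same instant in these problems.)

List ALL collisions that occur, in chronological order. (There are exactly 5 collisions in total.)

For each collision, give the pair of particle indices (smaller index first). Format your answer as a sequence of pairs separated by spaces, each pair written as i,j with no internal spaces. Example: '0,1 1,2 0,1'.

Collision at t=1: particles 2 and 3 swap velocities; positions: p0=5 p1=7 p2=15 p3=15; velocities now: v0=2 v1=3 v2=-4 v3=-2
Collision at t=15/7: particles 1 and 2 swap velocities; positions: p0=51/7 p1=73/7 p2=73/7 p3=89/7; velocities now: v0=2 v1=-4 v2=3 v3=-2
Collision at t=13/5: particles 2 and 3 swap velocities; positions: p0=41/5 p1=43/5 p2=59/5 p3=59/5; velocities now: v0=2 v1=-4 v2=-2 v3=3
Collision at t=8/3: particles 0 and 1 swap velocities; positions: p0=25/3 p1=25/3 p2=35/3 p3=12; velocities now: v0=-4 v1=2 v2=-2 v3=3
Collision at t=7/2: particles 1 and 2 swap velocities; positions: p0=5 p1=10 p2=10 p3=29/2; velocities now: v0=-4 v1=-2 v2=2 v3=3

Answer: 2,3 1,2 2,3 0,1 1,2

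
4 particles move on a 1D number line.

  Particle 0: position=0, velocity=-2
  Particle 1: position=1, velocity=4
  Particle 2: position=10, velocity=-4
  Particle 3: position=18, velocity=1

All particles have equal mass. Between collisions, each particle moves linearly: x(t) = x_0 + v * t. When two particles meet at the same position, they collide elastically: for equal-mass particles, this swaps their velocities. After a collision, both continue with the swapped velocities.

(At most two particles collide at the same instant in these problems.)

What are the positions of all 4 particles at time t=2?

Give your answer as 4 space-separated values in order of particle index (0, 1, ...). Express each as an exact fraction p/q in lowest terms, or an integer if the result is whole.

Collision at t=9/8: particles 1 and 2 swap velocities; positions: p0=-9/4 p1=11/2 p2=11/2 p3=153/8; velocities now: v0=-2 v1=-4 v2=4 v3=1
Advance to t=2 (no further collisions before then); velocities: v0=-2 v1=-4 v2=4 v3=1; positions = -4 2 9 20

Answer: -4 2 9 20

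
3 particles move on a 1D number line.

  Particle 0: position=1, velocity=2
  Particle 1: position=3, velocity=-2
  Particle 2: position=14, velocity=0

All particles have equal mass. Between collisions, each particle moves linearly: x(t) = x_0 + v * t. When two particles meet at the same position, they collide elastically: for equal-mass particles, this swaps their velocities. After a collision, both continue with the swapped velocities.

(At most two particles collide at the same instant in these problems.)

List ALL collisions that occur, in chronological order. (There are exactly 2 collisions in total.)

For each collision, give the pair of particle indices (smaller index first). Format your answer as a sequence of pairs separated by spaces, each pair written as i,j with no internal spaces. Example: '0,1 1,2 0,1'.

Answer: 0,1 1,2

Derivation:
Collision at t=1/2: particles 0 and 1 swap velocities; positions: p0=2 p1=2 p2=14; velocities now: v0=-2 v1=2 v2=0
Collision at t=13/2: particles 1 and 2 swap velocities; positions: p0=-10 p1=14 p2=14; velocities now: v0=-2 v1=0 v2=2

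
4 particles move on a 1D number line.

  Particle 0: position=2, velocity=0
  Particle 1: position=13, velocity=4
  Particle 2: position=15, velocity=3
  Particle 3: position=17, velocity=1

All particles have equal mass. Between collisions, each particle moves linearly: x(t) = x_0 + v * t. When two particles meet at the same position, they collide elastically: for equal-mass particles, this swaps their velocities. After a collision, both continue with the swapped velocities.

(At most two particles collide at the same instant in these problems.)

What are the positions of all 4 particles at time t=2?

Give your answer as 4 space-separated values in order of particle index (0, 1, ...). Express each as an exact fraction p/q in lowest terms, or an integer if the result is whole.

Collision at t=1: particles 2 and 3 swap velocities; positions: p0=2 p1=17 p2=18 p3=18; velocities now: v0=0 v1=4 v2=1 v3=3
Collision at t=4/3: particles 1 and 2 swap velocities; positions: p0=2 p1=55/3 p2=55/3 p3=19; velocities now: v0=0 v1=1 v2=4 v3=3
Collision at t=2: particles 2 and 3 swap velocities; positions: p0=2 p1=19 p2=21 p3=21; velocities now: v0=0 v1=1 v2=3 v3=4
Advance to t=2 (no further collisions before then); velocities: v0=0 v1=1 v2=3 v3=4; positions = 2 19 21 21

Answer: 2 19 21 21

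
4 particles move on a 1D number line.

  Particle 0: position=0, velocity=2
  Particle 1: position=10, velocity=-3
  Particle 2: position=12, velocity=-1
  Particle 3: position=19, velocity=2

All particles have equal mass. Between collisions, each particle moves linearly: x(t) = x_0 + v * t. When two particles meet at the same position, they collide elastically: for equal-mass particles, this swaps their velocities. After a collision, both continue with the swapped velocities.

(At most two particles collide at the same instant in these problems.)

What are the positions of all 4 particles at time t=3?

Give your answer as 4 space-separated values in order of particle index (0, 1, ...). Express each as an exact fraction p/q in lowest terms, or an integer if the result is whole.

Collision at t=2: particles 0 and 1 swap velocities; positions: p0=4 p1=4 p2=10 p3=23; velocities now: v0=-3 v1=2 v2=-1 v3=2
Advance to t=3 (no further collisions before then); velocities: v0=-3 v1=2 v2=-1 v3=2; positions = 1 6 9 25

Answer: 1 6 9 25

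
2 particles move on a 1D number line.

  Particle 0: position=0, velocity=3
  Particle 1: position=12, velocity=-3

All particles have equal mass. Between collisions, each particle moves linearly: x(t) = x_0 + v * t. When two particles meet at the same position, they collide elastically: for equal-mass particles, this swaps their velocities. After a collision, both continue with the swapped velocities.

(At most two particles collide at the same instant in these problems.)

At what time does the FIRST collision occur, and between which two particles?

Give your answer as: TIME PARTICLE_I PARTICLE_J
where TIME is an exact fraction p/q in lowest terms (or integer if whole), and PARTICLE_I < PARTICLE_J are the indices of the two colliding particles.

Pair (0,1): pos 0,12 vel 3,-3 -> gap=12, closing at 6/unit, collide at t=2
Earliest collision: t=2 between 0 and 1

Answer: 2 0 1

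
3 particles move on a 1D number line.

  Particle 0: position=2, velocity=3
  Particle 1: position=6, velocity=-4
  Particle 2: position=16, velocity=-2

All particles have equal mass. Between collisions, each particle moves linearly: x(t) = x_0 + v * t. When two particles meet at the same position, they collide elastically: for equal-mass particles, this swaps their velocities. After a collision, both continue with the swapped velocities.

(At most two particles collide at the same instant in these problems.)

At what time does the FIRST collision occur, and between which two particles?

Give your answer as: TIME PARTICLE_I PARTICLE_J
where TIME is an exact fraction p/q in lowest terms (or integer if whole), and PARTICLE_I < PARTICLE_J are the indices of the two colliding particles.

Answer: 4/7 0 1

Derivation:
Pair (0,1): pos 2,6 vel 3,-4 -> gap=4, closing at 7/unit, collide at t=4/7
Pair (1,2): pos 6,16 vel -4,-2 -> not approaching (rel speed -2 <= 0)
Earliest collision: t=4/7 between 0 and 1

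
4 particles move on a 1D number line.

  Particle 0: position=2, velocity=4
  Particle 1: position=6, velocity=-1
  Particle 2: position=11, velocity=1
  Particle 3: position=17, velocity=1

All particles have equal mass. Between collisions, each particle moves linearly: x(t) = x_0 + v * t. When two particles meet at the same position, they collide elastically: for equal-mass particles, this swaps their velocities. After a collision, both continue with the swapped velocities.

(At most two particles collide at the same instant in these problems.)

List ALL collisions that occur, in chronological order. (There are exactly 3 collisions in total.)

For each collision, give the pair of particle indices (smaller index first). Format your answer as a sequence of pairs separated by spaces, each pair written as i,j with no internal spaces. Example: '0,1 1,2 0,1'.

Collision at t=4/5: particles 0 and 1 swap velocities; positions: p0=26/5 p1=26/5 p2=59/5 p3=89/5; velocities now: v0=-1 v1=4 v2=1 v3=1
Collision at t=3: particles 1 and 2 swap velocities; positions: p0=3 p1=14 p2=14 p3=20; velocities now: v0=-1 v1=1 v2=4 v3=1
Collision at t=5: particles 2 and 3 swap velocities; positions: p0=1 p1=16 p2=22 p3=22; velocities now: v0=-1 v1=1 v2=1 v3=4

Answer: 0,1 1,2 2,3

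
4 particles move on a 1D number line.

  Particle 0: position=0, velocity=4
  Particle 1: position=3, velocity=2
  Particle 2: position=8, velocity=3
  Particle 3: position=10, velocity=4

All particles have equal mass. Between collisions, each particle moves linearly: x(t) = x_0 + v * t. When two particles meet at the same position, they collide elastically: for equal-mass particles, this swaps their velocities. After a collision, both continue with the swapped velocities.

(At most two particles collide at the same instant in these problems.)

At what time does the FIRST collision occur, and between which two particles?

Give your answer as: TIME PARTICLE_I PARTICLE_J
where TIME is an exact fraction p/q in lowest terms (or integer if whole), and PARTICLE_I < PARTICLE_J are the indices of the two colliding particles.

Pair (0,1): pos 0,3 vel 4,2 -> gap=3, closing at 2/unit, collide at t=3/2
Pair (1,2): pos 3,8 vel 2,3 -> not approaching (rel speed -1 <= 0)
Pair (2,3): pos 8,10 vel 3,4 -> not approaching (rel speed -1 <= 0)
Earliest collision: t=3/2 between 0 and 1

Answer: 3/2 0 1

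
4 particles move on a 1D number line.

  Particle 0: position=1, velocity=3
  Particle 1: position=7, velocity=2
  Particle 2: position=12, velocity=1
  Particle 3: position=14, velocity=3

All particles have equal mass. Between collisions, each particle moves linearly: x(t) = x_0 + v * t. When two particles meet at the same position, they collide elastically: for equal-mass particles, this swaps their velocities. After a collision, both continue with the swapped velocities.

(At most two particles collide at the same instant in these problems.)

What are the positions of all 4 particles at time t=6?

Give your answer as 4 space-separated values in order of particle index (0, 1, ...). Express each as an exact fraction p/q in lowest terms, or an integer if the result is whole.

Answer: 18 19 19 32

Derivation:
Collision at t=5: particles 1 and 2 swap velocities; positions: p0=16 p1=17 p2=17 p3=29; velocities now: v0=3 v1=1 v2=2 v3=3
Collision at t=11/2: particles 0 and 1 swap velocities; positions: p0=35/2 p1=35/2 p2=18 p3=61/2; velocities now: v0=1 v1=3 v2=2 v3=3
Collision at t=6: particles 1 and 2 swap velocities; positions: p0=18 p1=19 p2=19 p3=32; velocities now: v0=1 v1=2 v2=3 v3=3
Advance to t=6 (no further collisions before then); velocities: v0=1 v1=2 v2=3 v3=3; positions = 18 19 19 32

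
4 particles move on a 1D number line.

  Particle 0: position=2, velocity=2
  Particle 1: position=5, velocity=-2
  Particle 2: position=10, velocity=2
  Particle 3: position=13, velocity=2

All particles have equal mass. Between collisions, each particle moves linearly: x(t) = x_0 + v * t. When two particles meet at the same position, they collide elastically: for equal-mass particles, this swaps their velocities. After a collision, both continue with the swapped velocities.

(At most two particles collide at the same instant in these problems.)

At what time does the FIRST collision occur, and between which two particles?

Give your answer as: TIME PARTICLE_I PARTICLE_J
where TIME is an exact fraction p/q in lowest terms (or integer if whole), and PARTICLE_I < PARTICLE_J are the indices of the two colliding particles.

Answer: 3/4 0 1

Derivation:
Pair (0,1): pos 2,5 vel 2,-2 -> gap=3, closing at 4/unit, collide at t=3/4
Pair (1,2): pos 5,10 vel -2,2 -> not approaching (rel speed -4 <= 0)
Pair (2,3): pos 10,13 vel 2,2 -> not approaching (rel speed 0 <= 0)
Earliest collision: t=3/4 between 0 and 1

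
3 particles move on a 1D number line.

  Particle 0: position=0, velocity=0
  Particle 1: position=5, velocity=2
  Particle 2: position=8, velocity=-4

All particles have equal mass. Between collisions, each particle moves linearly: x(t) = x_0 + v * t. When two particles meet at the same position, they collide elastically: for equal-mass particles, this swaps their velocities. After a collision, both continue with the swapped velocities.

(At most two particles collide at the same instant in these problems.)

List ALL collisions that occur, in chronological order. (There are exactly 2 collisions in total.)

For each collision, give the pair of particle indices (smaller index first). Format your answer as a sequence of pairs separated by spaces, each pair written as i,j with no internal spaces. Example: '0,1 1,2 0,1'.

Collision at t=1/2: particles 1 and 2 swap velocities; positions: p0=0 p1=6 p2=6; velocities now: v0=0 v1=-4 v2=2
Collision at t=2: particles 0 and 1 swap velocities; positions: p0=0 p1=0 p2=9; velocities now: v0=-4 v1=0 v2=2

Answer: 1,2 0,1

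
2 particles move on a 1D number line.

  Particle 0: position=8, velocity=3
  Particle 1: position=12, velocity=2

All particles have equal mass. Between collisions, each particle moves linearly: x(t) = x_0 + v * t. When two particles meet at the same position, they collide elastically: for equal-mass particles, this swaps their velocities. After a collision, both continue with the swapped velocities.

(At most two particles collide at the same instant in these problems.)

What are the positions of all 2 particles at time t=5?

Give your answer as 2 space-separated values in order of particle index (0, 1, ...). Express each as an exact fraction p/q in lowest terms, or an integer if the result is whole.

Answer: 22 23

Derivation:
Collision at t=4: particles 0 and 1 swap velocities; positions: p0=20 p1=20; velocities now: v0=2 v1=3
Advance to t=5 (no further collisions before then); velocities: v0=2 v1=3; positions = 22 23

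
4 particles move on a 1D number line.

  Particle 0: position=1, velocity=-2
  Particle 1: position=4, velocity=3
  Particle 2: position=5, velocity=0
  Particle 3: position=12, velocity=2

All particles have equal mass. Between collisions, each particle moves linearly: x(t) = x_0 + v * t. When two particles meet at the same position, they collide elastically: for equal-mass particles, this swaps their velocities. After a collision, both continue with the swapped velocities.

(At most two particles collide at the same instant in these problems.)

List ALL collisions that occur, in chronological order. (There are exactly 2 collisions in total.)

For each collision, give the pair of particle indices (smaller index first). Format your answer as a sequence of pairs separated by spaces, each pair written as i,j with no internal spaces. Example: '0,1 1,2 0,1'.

Answer: 1,2 2,3

Derivation:
Collision at t=1/3: particles 1 and 2 swap velocities; positions: p0=1/3 p1=5 p2=5 p3=38/3; velocities now: v0=-2 v1=0 v2=3 v3=2
Collision at t=8: particles 2 and 3 swap velocities; positions: p0=-15 p1=5 p2=28 p3=28; velocities now: v0=-2 v1=0 v2=2 v3=3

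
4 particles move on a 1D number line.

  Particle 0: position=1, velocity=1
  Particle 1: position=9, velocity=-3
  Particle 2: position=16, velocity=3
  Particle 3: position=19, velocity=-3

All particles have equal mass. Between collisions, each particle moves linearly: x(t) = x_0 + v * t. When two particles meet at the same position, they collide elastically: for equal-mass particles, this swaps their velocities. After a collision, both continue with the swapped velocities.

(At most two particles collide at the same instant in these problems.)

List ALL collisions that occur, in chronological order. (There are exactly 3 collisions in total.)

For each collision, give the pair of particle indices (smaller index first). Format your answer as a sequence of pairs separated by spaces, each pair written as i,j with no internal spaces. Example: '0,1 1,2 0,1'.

Answer: 2,3 0,1 1,2

Derivation:
Collision at t=1/2: particles 2 and 3 swap velocities; positions: p0=3/2 p1=15/2 p2=35/2 p3=35/2; velocities now: v0=1 v1=-3 v2=-3 v3=3
Collision at t=2: particles 0 and 1 swap velocities; positions: p0=3 p1=3 p2=13 p3=22; velocities now: v0=-3 v1=1 v2=-3 v3=3
Collision at t=9/2: particles 1 and 2 swap velocities; positions: p0=-9/2 p1=11/2 p2=11/2 p3=59/2; velocities now: v0=-3 v1=-3 v2=1 v3=3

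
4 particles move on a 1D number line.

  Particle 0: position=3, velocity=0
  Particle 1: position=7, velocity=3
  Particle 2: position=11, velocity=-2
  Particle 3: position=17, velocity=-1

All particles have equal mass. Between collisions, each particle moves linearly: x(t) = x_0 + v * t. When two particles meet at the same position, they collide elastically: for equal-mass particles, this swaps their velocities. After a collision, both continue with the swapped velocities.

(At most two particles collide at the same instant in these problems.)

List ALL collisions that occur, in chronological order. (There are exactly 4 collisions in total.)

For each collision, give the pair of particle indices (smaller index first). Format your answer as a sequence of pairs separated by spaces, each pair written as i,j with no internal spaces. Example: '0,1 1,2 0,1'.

Answer: 1,2 2,3 0,1 1,2

Derivation:
Collision at t=4/5: particles 1 and 2 swap velocities; positions: p0=3 p1=47/5 p2=47/5 p3=81/5; velocities now: v0=0 v1=-2 v2=3 v3=-1
Collision at t=5/2: particles 2 and 3 swap velocities; positions: p0=3 p1=6 p2=29/2 p3=29/2; velocities now: v0=0 v1=-2 v2=-1 v3=3
Collision at t=4: particles 0 and 1 swap velocities; positions: p0=3 p1=3 p2=13 p3=19; velocities now: v0=-2 v1=0 v2=-1 v3=3
Collision at t=14: particles 1 and 2 swap velocities; positions: p0=-17 p1=3 p2=3 p3=49; velocities now: v0=-2 v1=-1 v2=0 v3=3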